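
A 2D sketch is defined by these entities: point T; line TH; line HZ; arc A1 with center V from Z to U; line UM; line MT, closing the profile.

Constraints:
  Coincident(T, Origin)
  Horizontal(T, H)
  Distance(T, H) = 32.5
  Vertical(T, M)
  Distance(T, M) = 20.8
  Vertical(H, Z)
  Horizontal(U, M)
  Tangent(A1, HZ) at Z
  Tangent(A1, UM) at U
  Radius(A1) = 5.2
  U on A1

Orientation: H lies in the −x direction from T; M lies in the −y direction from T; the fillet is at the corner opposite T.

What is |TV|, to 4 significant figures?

31.44

TM is vertical with |TM| = 20.8 and M on the −y side, so M = (0.000, -20.80). The virtual corner opposite T is at (-32.50, -20.80). The tangent condition forces VZ to be normal to HZ and the tangent condition forces VU to be normal to UM, with radius 5.2, so the center V sits 5.2 in from both sides at V = (-27.30, -15.60). Then |TV| = |V − T| = 31.44.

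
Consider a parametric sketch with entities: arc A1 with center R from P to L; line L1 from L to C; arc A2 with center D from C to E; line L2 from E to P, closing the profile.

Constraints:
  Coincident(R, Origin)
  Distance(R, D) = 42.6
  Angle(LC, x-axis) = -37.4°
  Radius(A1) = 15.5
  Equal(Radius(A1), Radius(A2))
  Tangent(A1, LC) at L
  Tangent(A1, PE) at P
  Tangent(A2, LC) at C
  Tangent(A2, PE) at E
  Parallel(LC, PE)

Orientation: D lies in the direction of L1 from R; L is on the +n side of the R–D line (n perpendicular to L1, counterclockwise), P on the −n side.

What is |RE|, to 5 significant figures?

45.332

The slot axis is L1's direction at -37.4°, so u = (cos -37.4°, sin -37.4°) = (0.79441, -0.60738) and n = (−sin -37.4°, cos -37.4°) = (0.60738, 0.79441). R is at the origin and D lies 42.6 along u from R, so D = 42.6·u = (33.842, -25.874). Tangency of A1 to both parallel lines with radius 15.5 puts L and P at R ± 15.5·n: L = (9.4143, 12.313), P = (-9.4143, -12.313). Equal radii place C and E the same way about D: C = D + 15.5·n = (43.256, -13.561), E = D − 15.5·n = (24.428, -38.188). Then |RE| = |E − R| = 45.332.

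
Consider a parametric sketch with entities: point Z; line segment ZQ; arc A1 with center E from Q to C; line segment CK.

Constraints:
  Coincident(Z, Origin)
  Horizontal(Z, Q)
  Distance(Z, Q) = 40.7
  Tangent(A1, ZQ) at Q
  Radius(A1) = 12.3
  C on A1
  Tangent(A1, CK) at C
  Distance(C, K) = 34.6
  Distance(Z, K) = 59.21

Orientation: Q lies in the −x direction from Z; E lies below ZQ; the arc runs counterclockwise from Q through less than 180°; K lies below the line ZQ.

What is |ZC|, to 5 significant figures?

54.568

Z is at the origin; Z and Q share the same y with |ZQ| = 40.7 and Q on the −x side, so Q = (-40.700, 0.0000). Since A1 is tangent to ZQ there, EQ ⟂ ZQ, so E = Q + (0, -12.3) = (-40.700, -12.300). Since EC ⟂ CK (tangency), |EK| = √(12.3² + 34.6²) = 36.721 regardless of where C sits on A1. So K lies on both circle(Z, 59.21) and circle(E, 36.721); the below-ZQ intersection is K = (-34.079, -48.419). C is the foot of the tangent from K: C = (-51.357, -18.442).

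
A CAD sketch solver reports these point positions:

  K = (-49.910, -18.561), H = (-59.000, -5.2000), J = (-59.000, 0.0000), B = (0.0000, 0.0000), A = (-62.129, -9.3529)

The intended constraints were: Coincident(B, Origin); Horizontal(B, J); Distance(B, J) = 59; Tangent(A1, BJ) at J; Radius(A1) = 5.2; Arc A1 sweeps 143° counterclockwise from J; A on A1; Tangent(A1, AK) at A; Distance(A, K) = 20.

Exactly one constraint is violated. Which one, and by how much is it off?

Distance(A, K) = 20 — off by 4.70.

B = (0.00, 0.00) ✓; B.y = 0.00, J.y = 0.00 ✓; |BJ| = 59.00 ✓; ∠(HJ, JB) = 90.00° ✓; |HJ| = 5.200 ✓; bearing(H→A) − bearing(H→J) = 143.0° ✓; |HA| = 5.200 ✓; ∠(HA, AK) = 90.01° ✓; |AK| = 15.30 ✗.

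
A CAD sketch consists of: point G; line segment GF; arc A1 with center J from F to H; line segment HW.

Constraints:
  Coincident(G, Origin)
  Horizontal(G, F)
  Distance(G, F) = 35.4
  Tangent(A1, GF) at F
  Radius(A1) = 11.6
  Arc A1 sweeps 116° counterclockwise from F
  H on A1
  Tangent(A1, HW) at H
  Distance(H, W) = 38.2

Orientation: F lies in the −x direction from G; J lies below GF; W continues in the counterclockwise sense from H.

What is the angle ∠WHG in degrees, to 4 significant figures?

84.01°

G is at the origin; G and F share the same y with |GF| = 35.4 and F on the −x side, so F = (-35.40, 0.000). The tangent condition forces JF to be normal to GF, so J = F + (0, -11.6) = (-35.40, -11.60). On A1, F sits at bearing 90° from J; a 116° counterclockwise sweep puts H at bearing 206°, so H = J + 11.6·(cos 206°, sin 206°) = (-45.83, -16.69). Since A1 is tangent to HW there, JH ⟂ HW, so HW runs along (−sin 206°, cos 206°); with |HW| = 38.2, W = (-29.08, -51.02). Then cos ∠WHG = HW·HG / (|HW||HG|), giving 84.01°.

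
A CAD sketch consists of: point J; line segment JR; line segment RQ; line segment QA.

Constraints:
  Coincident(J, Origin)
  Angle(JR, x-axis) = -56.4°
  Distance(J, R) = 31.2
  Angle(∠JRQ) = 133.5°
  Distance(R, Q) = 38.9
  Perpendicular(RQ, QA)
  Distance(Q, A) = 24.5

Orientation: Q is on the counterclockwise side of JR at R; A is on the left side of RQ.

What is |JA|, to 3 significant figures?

60.4

∠JRQ = 133.5°, so RQ runs at -56.4° + (180° − 133.5°) = -9.90° from the x-axis; with |RQ| = 38.9, Q = R + 38.9·(cos -9.90°, sin -9.90°) = (55.6, -32.7). RQ is perpendicular to QA; with |QA| = 24.5 on the left of RQ, A = Q + 24.5·(0.172, 0.985) = (59.8, -8.54). Then |JA| = |A − J| = 60.4.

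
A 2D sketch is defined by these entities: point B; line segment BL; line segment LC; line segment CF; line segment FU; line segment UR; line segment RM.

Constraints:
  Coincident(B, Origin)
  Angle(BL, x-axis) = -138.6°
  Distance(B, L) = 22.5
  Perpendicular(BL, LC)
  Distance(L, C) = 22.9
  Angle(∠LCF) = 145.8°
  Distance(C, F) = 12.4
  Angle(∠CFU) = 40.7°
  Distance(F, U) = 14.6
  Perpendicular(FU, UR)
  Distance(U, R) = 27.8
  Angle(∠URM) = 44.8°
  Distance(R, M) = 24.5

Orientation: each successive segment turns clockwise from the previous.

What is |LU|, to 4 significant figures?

20.55

B is at the origin; BL runs at -138.6° with length 22.5, so L = (-16.88, -14.88). BL ⟂ LC, so LC runs at 131.4°; with |LC| = 22.9, C = (-32.02, 2.298). ∠LCF = 145.8° gives CF at 97.20° from the x-axis; with |CF| = 12.4, F = (-33.58, 14.60). ∠CFU = 40.7° gives FU at -42.10° from the x-axis; with |FU| = 14.6, U = (-22.74, 4.812). Then |LU| = |U − L| = 20.55.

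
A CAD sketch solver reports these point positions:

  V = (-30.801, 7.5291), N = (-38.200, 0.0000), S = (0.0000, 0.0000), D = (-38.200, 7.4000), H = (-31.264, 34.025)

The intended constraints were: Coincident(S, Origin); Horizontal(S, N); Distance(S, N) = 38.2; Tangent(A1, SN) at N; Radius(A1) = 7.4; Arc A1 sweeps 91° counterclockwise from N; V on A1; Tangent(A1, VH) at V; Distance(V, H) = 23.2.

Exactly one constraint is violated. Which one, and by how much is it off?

Distance(V, H) = 23.2 — off by 3.30.

S = (0.00, 0.00) ✓; S.y = 0.00, N.y = 0.00 ✓; |SN| = 38.20 ✓; ∠(DN, NS) = 90.00° ✓; |DN| = 7.400 ✓; bearing(D→V) − bearing(D→N) = 91.00° ✓; |DV| = 7.400 ✓; ∠(DV, VH) = 90.00° ✓; |VH| = 26.50 ✗.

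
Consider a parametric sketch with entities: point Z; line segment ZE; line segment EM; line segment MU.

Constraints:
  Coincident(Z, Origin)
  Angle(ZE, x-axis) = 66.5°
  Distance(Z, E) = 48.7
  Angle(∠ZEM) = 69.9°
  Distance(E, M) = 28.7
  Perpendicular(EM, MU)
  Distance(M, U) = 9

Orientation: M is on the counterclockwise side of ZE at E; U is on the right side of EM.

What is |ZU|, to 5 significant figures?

56.026

Z is at the origin; ZE runs at 66.5° with length 48.7, so E = 48.7·(cos 66.5°, sin 66.5°) = (19.419, 44.661). ∠ZEM = 69.9°, so EM runs at 66.5° + (180° − 69.9°) = 176.60° from the x-axis; with |EM| = 28.7, M = E + 28.7·(cos 176.60°, sin 176.60°) = (-9.2304, 46.363). EM ⟂ MU; with |MU| = 9.0 on the right of EM, U = M + 9.0·(0.059306, 0.99824) = (-8.6966, 55.347). Then |ZU| = |U − Z| = 56.026.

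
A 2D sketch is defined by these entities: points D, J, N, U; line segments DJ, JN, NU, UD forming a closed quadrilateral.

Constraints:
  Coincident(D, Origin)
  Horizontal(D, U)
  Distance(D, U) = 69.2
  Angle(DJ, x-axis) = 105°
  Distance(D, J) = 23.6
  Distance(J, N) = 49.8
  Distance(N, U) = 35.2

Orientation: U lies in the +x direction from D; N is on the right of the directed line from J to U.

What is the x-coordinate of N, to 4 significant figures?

34.52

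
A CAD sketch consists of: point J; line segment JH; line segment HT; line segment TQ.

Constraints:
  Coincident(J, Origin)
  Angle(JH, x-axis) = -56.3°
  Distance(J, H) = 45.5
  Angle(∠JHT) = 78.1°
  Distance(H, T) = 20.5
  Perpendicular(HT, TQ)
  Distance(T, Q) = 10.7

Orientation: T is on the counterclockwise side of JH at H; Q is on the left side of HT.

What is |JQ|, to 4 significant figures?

35.60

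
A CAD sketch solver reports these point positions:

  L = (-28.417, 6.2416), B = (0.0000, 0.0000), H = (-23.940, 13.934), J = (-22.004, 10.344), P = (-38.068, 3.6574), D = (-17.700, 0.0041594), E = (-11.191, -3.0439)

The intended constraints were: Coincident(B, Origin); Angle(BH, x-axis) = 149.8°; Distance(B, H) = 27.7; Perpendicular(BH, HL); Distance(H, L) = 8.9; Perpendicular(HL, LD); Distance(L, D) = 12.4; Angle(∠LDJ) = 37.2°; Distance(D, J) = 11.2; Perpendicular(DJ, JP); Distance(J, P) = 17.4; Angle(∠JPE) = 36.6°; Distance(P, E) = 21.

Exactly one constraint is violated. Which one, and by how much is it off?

Distance(P, E) = 21 — off by 6.70.

B = (0.00, 0.00) ✓; BH at 149.8° ✓; |BH| = 27.70 ✓; ∠(BH, HL) = 90.00° ✓; |HL| = 8.900 ✓; ∠(HL, LD) = 90.00° ✓; |LD| = 12.40 ✓; ∠LDJ = 37.20° ✓; |DJ| = 11.20 ✓; ∠(DJ, JP) = 90.00° ✓; |JP| = 17.40 ✓; ∠JPE = 36.60° ✓; |PE| = 27.70 ✗.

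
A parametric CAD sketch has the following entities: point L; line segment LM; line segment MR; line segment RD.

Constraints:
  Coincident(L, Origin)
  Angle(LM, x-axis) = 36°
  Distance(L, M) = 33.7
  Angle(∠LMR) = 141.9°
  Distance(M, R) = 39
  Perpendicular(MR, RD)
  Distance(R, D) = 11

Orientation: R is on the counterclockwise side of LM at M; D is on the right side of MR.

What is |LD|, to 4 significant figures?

72.83

L is at the origin; LM runs at 36.0° with length 33.7, so M = 33.7·(cos 36.0°, sin 36.0°) = (27.26, 19.81). ∠LMR = 141.9°, so MR runs at 36.0° + (180° − 141.9°) = 74.10° from the x-axis; with |MR| = 39.0, R = M + 39.0·(cos 74.10°, sin 74.10°) = (37.95, 57.32). MR ⟂ RD; with |RD| = 11.0 on the right of MR, D = R + 11.0·(0.9617, -0.2740) = (48.53, 54.30). Then |LD| = |D − L| = 72.83.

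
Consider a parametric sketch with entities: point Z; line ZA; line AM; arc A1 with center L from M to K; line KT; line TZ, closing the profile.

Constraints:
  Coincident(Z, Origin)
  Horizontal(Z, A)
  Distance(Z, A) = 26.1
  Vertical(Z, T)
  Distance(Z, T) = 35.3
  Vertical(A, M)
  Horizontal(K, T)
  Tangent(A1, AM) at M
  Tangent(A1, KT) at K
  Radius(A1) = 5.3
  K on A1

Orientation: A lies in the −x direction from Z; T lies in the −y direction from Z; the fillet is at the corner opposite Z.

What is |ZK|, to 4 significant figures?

40.97

Z is at the origin; Z and A share the same y with |ZA| = 26.1 and A on the −x side, so A = (-26.10, 0.000). Z and T share the same x with |ZT| = 35.3 and T on the −y side, so T = (0.000, -35.30). The virtual corner opposite Z is at (-26.10, -35.30). The tangent condition forces LM to be normal to AM and the tangent condition forces LK to be normal to KT, with radius 5.3, so the center L sits 5.3 in from both sides at L = (-20.80, -30.00). That places the tangent points at M = (-26.10, -30.00) on AM and K = (-20.80, -35.30) on KT. Then |ZK| = |K − Z| = 40.97.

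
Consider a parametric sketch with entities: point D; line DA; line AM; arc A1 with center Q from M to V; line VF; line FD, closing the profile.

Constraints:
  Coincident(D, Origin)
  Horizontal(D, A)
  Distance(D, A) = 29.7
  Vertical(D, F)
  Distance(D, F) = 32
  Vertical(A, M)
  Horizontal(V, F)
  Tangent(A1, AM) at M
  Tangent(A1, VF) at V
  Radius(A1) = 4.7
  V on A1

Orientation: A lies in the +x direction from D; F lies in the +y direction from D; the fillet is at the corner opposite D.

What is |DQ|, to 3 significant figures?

37.0

D is at the origin; D and A share the same y with |DA| = 29.7 and A on the +x side, so A = (29.7, 0.00). DF is vertical with |DF| = 32.0 and F on the +y side, so F = (0.00, 32.0). The virtual corner opposite D is at (29.7, 32.0). Since A1 is tangent to AM there, QM ⟂ AM and A1 meets VF tangentially, so QV is at right angles to VF, with radius 4.7, so the center Q sits 4.7 in from both sides at Q = (25.0, 27.3). Then |DQ| = |Q − D| = 37.0.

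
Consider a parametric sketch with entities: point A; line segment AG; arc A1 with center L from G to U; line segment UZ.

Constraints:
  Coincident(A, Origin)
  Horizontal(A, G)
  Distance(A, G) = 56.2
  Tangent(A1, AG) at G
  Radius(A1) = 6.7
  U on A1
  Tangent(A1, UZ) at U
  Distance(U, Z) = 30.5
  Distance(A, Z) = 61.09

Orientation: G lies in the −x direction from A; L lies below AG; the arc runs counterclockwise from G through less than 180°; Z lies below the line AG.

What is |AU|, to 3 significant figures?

62.9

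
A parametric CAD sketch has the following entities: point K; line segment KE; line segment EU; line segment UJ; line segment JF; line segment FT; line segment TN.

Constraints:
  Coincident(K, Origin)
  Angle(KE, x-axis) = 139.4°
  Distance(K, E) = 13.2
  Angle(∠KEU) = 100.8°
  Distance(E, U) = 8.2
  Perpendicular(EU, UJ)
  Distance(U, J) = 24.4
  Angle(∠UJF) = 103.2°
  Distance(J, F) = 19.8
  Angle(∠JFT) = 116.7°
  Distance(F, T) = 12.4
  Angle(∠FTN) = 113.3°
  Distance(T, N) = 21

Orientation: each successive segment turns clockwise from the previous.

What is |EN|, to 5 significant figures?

9.5854

∠JFT = 116.7° gives FT at -169.90° from the x-axis; with |FT| = 12.4, T = (-2.6382, -17.570). ∠FTN = 113.3° gives TN at 123.40° from the x-axis; with |TN| = 21.0, N = (-14.198, -0.037798). Then |EN| = |N − E| = 9.5854.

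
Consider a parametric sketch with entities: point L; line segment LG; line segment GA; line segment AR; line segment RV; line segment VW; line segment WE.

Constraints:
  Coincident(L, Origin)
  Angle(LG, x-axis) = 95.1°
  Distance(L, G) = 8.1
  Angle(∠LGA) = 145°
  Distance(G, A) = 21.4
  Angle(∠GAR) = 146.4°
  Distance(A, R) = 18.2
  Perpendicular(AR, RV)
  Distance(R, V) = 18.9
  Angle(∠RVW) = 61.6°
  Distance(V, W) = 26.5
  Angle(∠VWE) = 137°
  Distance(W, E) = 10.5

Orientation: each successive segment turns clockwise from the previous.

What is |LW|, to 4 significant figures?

20.42

AR is perpendicular to RV, so RV runs at -63.50°; with |RV| = 18.9, V = (34.67, 17.83). ∠RVW = 61.6° gives VW at 178.1° from the x-axis; with |VW| = 26.5, W = (8.183, 18.70). Then |LW| = |W − L| = 20.42.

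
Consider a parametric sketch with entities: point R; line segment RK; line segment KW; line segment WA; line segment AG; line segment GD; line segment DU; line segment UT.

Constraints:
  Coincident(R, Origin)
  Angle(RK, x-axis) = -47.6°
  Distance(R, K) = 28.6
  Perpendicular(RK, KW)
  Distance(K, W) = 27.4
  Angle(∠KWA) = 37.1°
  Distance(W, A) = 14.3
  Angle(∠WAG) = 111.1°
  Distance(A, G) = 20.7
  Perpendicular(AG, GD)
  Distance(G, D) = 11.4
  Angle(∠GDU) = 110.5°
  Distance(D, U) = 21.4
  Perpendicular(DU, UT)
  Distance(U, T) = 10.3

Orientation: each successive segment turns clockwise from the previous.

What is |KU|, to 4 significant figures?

26.56

R is at the origin; RK runs at -47.6° with length 28.6, so K = (19.29, -21.12). The perpendicularity gives KW at right angles to RK, so KW runs at -137.6°; with |KW| = 27.4, W = (-0.9486, -39.60). ∠KWA = 37.1° gives WA at 79.50° from the x-axis; with |WA| = 14.3, A = (1.657, -25.54). ∠WAG = 111.1° gives AG at 10.60° from the x-axis; with |AG| = 20.7, G = (22.00, -21.73). AG ⟂ GD, so GD runs at -79.40°; with |GD| = 11.4, D = (24.10, -32.93). ∠GDU = 110.5° gives DU at -148.9° from the x-axis; with |DU| = 21.4, U = (5.777, -43.99). Then |KU| = |U − K| = 26.56.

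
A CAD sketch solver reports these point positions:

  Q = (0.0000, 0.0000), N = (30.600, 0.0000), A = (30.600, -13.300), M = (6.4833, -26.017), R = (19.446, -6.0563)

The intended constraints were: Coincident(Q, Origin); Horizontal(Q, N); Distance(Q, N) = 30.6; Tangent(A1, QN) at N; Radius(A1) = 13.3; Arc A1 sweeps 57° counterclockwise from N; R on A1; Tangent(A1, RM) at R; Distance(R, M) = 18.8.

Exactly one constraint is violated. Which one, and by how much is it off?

Distance(R, M) = 18.8 — off by 5.00.

Q = (0.00, 0.00) ✓; Q.y = 0.00, N.y = 0.00 ✓; |QN| = 30.60 ✓; ∠(AN, NQ) = 90.00° ✓; |AN| = 13.30 ✓; bearing(A→R) − bearing(A→N) = 57.00° ✓; |AR| = 13.30 ✓; ∠(AR, RM) = 90.00° ✓; |RM| = 23.80 ✗.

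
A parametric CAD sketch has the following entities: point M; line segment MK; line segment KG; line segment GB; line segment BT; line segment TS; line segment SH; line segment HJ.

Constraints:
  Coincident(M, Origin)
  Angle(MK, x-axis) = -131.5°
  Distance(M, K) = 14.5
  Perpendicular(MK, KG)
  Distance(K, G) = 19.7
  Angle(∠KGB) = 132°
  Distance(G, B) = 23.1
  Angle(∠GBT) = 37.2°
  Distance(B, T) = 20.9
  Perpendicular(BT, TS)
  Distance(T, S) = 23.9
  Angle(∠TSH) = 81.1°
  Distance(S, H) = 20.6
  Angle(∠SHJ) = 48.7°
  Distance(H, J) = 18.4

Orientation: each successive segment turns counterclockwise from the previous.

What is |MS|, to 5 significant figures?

31.248

∠GBT = 37.2° gives BT at 149.30° from the x-axis; with |BT| = 20.9, T = (10.127, -10.628). BT ⟂ TS, so TS runs at -120.70°; with |TS| = 23.9, S = (-2.0749, -31.179). Then |MS| = |S − M| = 31.248.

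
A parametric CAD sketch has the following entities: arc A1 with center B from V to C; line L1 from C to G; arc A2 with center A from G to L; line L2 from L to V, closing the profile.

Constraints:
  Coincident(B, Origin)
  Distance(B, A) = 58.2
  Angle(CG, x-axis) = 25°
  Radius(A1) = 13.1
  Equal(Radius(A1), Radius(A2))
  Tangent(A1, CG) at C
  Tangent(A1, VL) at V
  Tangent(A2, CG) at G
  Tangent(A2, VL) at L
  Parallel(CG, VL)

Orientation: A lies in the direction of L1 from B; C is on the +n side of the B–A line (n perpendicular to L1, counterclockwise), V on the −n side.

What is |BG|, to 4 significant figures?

59.66

The slot axis is L1's direction at 25.0°, so u = (cos 25.0°, sin 25.0°) = (0.9063, 0.4226) and n = (−sin 25.0°, cos 25.0°) = (-0.4226, 0.9063). B is at the origin and A lies 58.2 along u from B, so A = 58.2·u = (52.75, 24.60). Tangency of A1 to both parallel lines with radius 13.1 puts C and V at B ± 13.1·n: C = (-5.536, 11.87), V = (5.536, -11.87). Equal radii place G and L the same way about A: G = A + 13.1·n = (47.21, 36.47), L = A − 13.1·n = (58.28, 12.72). Then |BG| = |G − B| = 59.66.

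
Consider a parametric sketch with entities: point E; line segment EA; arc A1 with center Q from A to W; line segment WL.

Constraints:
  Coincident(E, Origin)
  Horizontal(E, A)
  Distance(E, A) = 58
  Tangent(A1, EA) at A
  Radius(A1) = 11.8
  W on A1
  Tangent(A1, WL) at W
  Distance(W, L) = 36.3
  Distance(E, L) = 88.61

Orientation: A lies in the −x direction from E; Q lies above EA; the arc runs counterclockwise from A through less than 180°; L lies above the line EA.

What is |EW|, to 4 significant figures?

53.83

Checks: |QW| = 11.80 ✓; ∠(QW, WL) = 90.00° ✓; |WL| = 36.30 ✓; |EL| = 88.61 ✓.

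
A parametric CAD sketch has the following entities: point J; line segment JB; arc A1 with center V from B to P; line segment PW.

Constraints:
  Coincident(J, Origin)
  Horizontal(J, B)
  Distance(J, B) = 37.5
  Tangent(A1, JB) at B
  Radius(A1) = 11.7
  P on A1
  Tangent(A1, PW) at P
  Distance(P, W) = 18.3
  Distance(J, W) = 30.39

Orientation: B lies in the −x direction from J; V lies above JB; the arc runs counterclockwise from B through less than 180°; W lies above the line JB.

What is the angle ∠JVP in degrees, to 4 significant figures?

7.165°

J is at the origin; JB is horizontal with |JB| = 37.5 and B on the −x side, so B = (-37.50, 0.000). Since A1 is tangent to JB there, VB ⟂ JB, so V = B + (0, 11.7) = (-37.50, 11.70). Since VP ⟂ PW (tangency), |VW| = √(11.7² + 18.3²) = 21.72 regardless of where P sits on A1. So W lies on both circle(J, 30.39) and circle(V, 21.72); the above-JB intersection is W = (-19.27, 23.50). P is the foot of the tangent from W: P = (-26.85, 6.849).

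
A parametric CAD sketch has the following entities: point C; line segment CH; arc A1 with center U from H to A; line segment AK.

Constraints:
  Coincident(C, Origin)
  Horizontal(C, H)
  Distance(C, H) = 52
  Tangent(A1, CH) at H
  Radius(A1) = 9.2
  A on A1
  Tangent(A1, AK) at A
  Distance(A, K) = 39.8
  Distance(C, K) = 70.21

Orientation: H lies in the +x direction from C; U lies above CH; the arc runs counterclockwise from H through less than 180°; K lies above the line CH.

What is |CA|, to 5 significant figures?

61.954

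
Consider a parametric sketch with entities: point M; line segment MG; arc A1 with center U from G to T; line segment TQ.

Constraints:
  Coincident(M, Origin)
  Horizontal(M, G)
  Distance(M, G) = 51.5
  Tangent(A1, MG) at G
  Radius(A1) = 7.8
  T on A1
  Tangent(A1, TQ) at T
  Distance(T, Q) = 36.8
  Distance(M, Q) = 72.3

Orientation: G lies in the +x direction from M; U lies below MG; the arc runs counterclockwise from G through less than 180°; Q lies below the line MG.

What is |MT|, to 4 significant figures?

45.37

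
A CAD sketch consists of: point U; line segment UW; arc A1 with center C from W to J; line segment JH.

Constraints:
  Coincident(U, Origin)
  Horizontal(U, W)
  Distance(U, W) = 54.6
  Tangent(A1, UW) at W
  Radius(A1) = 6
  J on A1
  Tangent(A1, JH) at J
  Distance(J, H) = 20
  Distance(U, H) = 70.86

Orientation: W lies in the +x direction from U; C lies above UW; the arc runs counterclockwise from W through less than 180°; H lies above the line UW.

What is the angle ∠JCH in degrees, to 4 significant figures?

73.30°

U is at the origin; UW is horizontal with |UW| = 54.6 and W on the +x side, so W = (54.60, 0.000). Since A1 is tangent to UW there, CW ⟂ UW, so C = W + (0, 6) = (54.60, 6.000). Since CJ ⟂ JH (tangency), |CH| = √(6.0² + 20.0²) = 20.88 regardless of where J sits on A1. So H lies on both circle(U, 70.86) and circle(C, 20.88); the above-UW intersection is H = (67.12, 22.71). J is the foot of the tangent from H: J = (60.23, 3.933).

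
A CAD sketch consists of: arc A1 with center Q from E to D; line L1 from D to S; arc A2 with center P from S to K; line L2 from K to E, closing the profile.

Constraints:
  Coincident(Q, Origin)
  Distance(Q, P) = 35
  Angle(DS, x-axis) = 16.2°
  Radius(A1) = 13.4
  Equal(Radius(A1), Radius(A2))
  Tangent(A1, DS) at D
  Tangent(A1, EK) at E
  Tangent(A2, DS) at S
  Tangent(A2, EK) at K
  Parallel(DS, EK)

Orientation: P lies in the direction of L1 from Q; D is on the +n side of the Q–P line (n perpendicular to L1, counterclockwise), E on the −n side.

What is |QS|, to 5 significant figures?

37.477

The slot axis is L1's direction at 16.2°, so u = (cos 16.2°, sin 16.2°) = (0.96029, 0.27899) and n = (−sin 16.2°, cos 16.2°) = (-0.27899, 0.96029). Q is at the origin and P lies 35.0 along u from Q, so P = 35.0·u = (33.610, 9.7647). Tangency of A1 to both parallel lines with radius 13.4 puts D and E at Q ± 13.4·n: D = (-3.7385, 12.868), E = (3.7385, -12.868). Equal radii place S and K the same way about P: S = P + 13.4·n = (29.872, 22.633), K = P − 13.4·n = (37.349, -3.1032). Then |QS| = |S − Q| = 37.477.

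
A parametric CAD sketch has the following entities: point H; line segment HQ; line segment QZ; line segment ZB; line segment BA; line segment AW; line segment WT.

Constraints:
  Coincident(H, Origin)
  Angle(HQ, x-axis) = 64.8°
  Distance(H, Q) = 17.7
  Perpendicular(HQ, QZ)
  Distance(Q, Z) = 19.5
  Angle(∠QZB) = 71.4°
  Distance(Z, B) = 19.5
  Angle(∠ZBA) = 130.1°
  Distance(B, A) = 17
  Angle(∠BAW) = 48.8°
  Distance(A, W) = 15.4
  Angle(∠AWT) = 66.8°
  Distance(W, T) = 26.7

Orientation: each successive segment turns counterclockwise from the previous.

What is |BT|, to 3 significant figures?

13.3

H is at the origin; HQ runs at 64.8° with length 17.7, so Q = (7.54, 16.0). HQ ⟂ QZ, so QZ runs at 155°; with |QZ| = 19.5, Z = (-10.1, 24.3). ∠QZB = 71.4° gives ZB at -96.6° from the x-axis; with |ZB| = 19.5, B = (-12.3, 4.95). ∠ZBA = 130.1° gives BA at -46.7° from the x-axis; with |BA| = 17.0, A = (-0.690, -7.42). ∠BAW = 48.8° gives AW at 84.5° from the x-axis; with |AW| = 15.4, W = (0.786, 7.90). ∠AWT = 66.8° gives WT at -162° from the x-axis; with |WT| = 26.7, T = (-24.7, -0.213). Then |BT| = |T − B| = 13.3.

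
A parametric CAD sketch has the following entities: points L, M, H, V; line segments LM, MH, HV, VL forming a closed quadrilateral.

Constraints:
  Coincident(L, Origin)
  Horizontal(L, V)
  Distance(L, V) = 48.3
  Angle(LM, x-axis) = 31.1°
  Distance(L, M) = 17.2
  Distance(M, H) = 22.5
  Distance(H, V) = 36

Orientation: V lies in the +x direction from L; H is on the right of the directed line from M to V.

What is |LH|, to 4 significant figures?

20.24

L is at the origin; LV is horizontal with |LV| = 48.3 and V in +x, so V = (48.3, 0). LM runs at 31.1° with |LM| = 17.2, so M = (14.73, 8.884). H is determined by |MH| = 22.5 and |HV| = 36.0 together: it lies at the intersection of circle(M, 22.5) and circle(V, 36.0). With |MV| = 34.73, the foot of the radical line on MV is 5.993 from M and the perpendicular offset is √(22.5² − 5.993²) = 21.69. Taking the right-of-MV solution: H = (14.97, -13.61).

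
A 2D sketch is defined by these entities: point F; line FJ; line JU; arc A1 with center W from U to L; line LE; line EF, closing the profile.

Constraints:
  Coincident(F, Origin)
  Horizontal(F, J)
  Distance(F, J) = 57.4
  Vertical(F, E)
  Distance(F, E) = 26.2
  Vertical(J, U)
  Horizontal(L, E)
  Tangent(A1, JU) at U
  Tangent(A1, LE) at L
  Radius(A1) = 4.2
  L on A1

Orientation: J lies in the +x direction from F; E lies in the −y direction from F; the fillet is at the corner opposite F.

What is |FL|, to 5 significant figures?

59.302

F is at the origin; F and J share the same y with |FJ| = 57.4 and J on the +x side, so J = (57.400, 0.0000). F and E share the same x with |FE| = 26.2 and E on the −y side, so E = (0.0000, -26.200). The virtual corner opposite F is at (57.400, -26.200). Tangency of A1 to JU means the radius WU is perpendicular to JU and A1 meets LE tangentially, so WL is at right angles to LE, with radius 4.2, so the center W sits 4.2 in from both sides at W = (53.200, -22.000). That places the tangent points at U = (57.400, -22.000) on JU and L = (53.200, -26.200) on LE. Then |FL| = |L − F| = 59.302.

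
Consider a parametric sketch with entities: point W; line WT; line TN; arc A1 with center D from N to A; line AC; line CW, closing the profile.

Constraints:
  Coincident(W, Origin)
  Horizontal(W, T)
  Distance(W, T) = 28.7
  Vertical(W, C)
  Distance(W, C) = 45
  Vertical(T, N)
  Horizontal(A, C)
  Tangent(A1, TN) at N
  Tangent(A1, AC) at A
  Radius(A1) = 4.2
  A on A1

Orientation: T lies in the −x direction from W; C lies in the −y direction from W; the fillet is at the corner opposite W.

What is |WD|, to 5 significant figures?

47.591

W is at the origin; WT is horizontal with |WT| = 28.7 and T on the −x side, so T = (-28.700, 0.0000). W and C share the same x with |WC| = 45.0 and C on the −y side, so C = (0.0000, -45.000). The virtual corner opposite W is at (-28.700, -45.000). Since A1 is tangent to TN there, DN ⟂ TN and tangency of A1 to AC means the radius DA is perpendicular to AC, with radius 4.2, so the center D sits 4.2 in from both sides at D = (-24.500, -40.800). Then |WD| = |D − W| = 47.591.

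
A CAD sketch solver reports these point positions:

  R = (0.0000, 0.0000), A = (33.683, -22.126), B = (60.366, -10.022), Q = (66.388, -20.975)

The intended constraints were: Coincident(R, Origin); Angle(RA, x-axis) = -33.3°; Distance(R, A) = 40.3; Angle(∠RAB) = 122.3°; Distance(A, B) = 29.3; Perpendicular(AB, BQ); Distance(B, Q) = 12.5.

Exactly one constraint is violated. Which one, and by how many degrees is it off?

Perpendicular(AB, BQ) — off by 4.40°.

R = (0.00, 0.00) ✓; RA at -33.30° ✓; |RA| = 40.30 ✓; ∠RAB = 122.3° ✓; |AB| = 29.30 ✓; ∠(AB, BQ) = 85.60° ✗; |BQ| = 12.50 ✓.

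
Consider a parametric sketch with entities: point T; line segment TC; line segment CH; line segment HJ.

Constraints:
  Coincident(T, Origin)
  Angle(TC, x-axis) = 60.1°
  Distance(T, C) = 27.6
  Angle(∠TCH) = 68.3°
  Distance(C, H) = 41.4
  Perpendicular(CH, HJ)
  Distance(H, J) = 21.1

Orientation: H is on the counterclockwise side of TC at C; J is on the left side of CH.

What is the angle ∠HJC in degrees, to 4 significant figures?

62.99°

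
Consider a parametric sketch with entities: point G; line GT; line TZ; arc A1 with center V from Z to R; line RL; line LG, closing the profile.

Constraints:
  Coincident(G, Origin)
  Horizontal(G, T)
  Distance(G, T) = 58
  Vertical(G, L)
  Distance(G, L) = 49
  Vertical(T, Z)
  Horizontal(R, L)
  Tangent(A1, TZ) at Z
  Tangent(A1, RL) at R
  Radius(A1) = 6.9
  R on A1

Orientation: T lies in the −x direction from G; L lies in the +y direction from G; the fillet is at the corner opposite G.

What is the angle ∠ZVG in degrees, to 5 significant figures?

140.52°

G is at the origin; GT is horizontal with |GT| = 58.0 and T on the −x side, so T = (-58.000, 0.0000). GL is vertical with |GL| = 49.0 and L on the +y side, so L = (0.0000, 49.000). The virtual corner opposite G is at (-58.000, 49.000). Tangency of A1 to TZ means the radius VZ is perpendicular to TZ and the tangent condition forces VR to be normal to RL, with radius 6.9, so the center V sits 6.9 in from both sides at V = (-51.100, 42.100). That places the tangent points at Z = (-58.000, 42.100) on TZ and R = (-51.100, 49.000) on RL. Then cos ∠ZVG = VZ·VG / (|VZ||VG|), giving 140.52°.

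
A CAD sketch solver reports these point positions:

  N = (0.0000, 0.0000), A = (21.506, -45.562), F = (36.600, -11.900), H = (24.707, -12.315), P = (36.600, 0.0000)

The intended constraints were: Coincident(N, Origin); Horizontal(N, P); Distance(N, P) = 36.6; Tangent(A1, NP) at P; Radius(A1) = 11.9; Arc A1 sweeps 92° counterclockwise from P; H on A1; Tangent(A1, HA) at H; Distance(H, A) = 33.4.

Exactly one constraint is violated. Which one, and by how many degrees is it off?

Tangent(A1, HA) at H — off by 7.50°.

N = (0.00, 0.00) ✓; N.y = 0.00, P.y = 0.00 ✓; |NP| = 36.60 ✓; ∠(FP, PN) = 90.00° ✓; |FP| = 11.90 ✓; bearing(F→H) − bearing(F→P) = 92.00° ✓; |FH| = 11.90 ✓; ∠(FH, HA) = 97.50° ✗; |HA| = 33.40 ✓.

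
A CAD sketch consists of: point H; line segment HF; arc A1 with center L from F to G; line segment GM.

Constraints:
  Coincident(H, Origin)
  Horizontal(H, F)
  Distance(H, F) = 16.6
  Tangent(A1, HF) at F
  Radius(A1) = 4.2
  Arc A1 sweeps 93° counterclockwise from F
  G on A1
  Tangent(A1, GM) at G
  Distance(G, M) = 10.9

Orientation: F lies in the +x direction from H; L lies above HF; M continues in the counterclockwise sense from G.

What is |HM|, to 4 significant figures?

25.36

H is at the origin; HF is horizontal with |HF| = 16.6 and F on the +x side, so F = (16.60, 0.000). Since A1 is tangent to HF there, LF ⟂ HF, so L = F + (0, 4.2) = (16.60, 4.200). On A1, F sits at bearing -90° from L; a 93° counterclockwise sweep puts G at bearing 3°, so G = L + 4.2·(cos 3°, sin 3°) = (20.79, 4.420). Tangency of A1 to GM means the radius LG is perpendicular to GM, so GM runs along (−sin 3°, cos 3°); with |GM| = 10.9, M = (20.22, 15.30). Then |HM| = |M − H| = 25.36.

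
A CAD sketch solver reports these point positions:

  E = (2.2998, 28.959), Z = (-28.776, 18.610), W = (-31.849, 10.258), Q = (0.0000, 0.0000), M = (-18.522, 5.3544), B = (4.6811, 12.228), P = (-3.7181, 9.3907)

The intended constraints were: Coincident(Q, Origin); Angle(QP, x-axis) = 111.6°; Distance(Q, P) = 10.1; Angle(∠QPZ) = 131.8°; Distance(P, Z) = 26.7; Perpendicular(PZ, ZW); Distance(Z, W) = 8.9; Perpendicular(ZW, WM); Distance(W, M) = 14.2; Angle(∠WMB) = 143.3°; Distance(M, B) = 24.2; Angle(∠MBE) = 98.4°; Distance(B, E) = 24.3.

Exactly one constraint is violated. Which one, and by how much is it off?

Distance(B, E) = 24.3 — off by 7.40.

Q = (0.00, 0.00) ✓; QP at 111.6° ✓; |QP| = 10.10 ✓; ∠QPZ = 131.8° ✓; |PZ| = 26.70 ✓; ∠(PZ, ZW) = 90.00° ✓; |ZW| = 8.899 ✓; ∠(ZW, WM) = 90.00° ✓; |WM| = 14.20 ✓; ∠WMB = 143.3° ✓; |MB| = 24.20 ✓; ∠MBE = 98.40° ✓; |BE| = 16.90 ✗.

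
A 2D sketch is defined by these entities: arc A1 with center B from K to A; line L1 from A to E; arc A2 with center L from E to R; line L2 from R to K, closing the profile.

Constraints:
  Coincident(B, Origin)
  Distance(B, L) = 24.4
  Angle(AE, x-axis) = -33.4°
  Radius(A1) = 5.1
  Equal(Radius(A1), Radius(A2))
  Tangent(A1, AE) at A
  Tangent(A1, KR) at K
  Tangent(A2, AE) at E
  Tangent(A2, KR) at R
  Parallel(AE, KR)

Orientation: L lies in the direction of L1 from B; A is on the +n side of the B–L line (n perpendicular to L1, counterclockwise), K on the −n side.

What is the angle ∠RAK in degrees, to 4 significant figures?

67.31°

The slot axis is L1's direction at -33.4°, so u = (cos -33.4°, sin -33.4°) = (0.8348, -0.5505) and n = (−sin -33.4°, cos -33.4°) = (0.5505, 0.8348). B is at the origin and L lies 24.4 along u from B, so L = 24.4·u = (20.37, -13.43). Tangency of A1 to both parallel lines with radius 5.1 puts A and K at B ± 5.1·n: A = (2.807, 4.258), K = (-2.807, -4.258). Equal radii place E and R the same way about L: E = L + 5.1·n = (23.18, -9.174), R = L − 5.1·n = (17.56, -17.69). Then cos ∠RAK = AR·AK / (|AR||AK|), giving 67.31°.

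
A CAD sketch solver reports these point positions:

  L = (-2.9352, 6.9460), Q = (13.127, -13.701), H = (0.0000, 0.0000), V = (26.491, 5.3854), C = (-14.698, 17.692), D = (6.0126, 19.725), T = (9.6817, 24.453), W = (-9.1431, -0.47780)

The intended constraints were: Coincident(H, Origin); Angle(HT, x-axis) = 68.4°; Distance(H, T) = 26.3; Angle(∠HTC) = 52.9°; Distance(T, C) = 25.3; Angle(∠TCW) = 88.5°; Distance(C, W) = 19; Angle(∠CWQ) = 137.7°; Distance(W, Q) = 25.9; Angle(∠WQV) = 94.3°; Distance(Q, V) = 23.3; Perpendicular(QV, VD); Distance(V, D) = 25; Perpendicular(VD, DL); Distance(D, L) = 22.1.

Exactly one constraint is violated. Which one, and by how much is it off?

Distance(D, L) = 22.1 — off by 6.50.

H = (0.00, 0.00) ✓; HT at 68.40° ✓; |HT| = 26.30 ✓; ∠HTC = 52.90° ✓; |TC| = 25.30 ✓; ∠TCW = 88.50° ✓; |CW| = 19.00 ✓; ∠CWQ = 137.7° ✓; |WQ| = 25.90 ✓; ∠WQV = 94.30° ✓; |QV| = 23.30 ✓; ∠(QV, VD) = 90.00° ✓; |VD| = 25.00 ✓; ∠(VD, DL) = 90.00° ✓; |DL| = 15.60 ✗.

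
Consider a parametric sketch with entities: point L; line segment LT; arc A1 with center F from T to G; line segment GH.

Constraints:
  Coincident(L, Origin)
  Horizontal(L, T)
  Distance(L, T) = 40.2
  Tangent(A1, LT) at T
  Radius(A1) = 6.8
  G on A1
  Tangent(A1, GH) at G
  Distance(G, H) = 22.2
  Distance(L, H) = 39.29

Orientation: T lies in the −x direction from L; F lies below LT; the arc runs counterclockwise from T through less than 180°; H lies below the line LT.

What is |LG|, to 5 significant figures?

46.360

L is at the origin; LT is horizontal with |LT| = 40.2 and T on the −x side, so T = (-40.200, 0.0000). Tangency of A1 to LT means the radius FT is perpendicular to LT, so F = T + (0, -6.8) = (-40.200, -6.8000). Since FG ⟂ GH (tangency), |FH| = √(6.8² + 22.2²) = 23.218 regardless of where G sits on A1. So H lies on both circle(L, 39.29) and circle(F, 23.218); the below-LT intersection is H = (-28.616, -26.922). G is the foot of the tangent from H: G = (-44.841, -11.770).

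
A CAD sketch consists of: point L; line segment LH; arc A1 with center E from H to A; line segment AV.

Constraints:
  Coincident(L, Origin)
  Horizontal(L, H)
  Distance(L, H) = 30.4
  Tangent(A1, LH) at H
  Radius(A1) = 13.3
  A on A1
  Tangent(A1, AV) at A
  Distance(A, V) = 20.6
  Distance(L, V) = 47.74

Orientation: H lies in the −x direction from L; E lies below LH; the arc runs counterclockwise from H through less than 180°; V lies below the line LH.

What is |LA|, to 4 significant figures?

46.27

Checks: ∠(EH, HL) = 90.00° ✓; |EH| = 13.30 ✓; |EA| = 13.30 ✓; ∠(EA, AV) = 90.00° ✓; |AV| = 20.60 ✓; |LV| = 47.74 ✓.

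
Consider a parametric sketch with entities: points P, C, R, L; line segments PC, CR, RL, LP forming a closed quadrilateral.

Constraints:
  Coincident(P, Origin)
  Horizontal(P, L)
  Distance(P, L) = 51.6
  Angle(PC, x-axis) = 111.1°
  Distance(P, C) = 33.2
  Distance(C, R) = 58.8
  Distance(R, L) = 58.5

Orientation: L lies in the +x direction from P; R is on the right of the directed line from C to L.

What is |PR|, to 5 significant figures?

26.695

Checks: |CR| = 58.80 ✓; |RL| = 58.50 ✓.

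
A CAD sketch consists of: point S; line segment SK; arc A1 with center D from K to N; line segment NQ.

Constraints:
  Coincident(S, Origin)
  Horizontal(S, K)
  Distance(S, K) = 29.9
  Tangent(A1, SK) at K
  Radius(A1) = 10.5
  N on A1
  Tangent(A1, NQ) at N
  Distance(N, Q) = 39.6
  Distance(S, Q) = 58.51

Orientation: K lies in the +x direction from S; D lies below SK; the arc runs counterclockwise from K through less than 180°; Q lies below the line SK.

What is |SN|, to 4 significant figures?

23.38

Checks: |DN| = 10.50 ✓; ∠(DN, NQ) = 90.00° ✓; |NQ| = 39.60 ✓; |SQ| = 58.51 ✓.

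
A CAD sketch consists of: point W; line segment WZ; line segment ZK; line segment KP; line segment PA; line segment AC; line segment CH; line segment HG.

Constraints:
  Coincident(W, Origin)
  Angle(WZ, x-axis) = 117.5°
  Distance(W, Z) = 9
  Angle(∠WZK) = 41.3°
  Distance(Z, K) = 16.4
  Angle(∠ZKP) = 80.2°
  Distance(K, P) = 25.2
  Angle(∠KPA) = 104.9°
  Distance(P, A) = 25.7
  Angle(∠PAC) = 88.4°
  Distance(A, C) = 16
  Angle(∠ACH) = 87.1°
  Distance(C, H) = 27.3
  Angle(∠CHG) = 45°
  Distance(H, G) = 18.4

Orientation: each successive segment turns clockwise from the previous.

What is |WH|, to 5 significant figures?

7.8162

W is at the origin; WZ runs at 117.5° with length 9.0, so Z = (-4.1557, 7.9831). ∠WZK = 41.3° gives ZK at -21.200° from the x-axis; with |ZK| = 16.4, K = (11.134, 2.0525). ∠ZKP = 80.2° gives KP at -121.00° from the x-axis; with |KP| = 25.2, P = (-1.8446, -19.548). ∠KPA = 104.9° gives PA at 163.90° from the x-axis; with |PA| = 25.7, A = (-26.537, -12.421). ∠PAC = 88.4° gives AC at 72.300° from the x-axis; with |AC| = 16.0, C = (-21.672, 2.8214). ∠ACH = 87.1° gives CH at -20.600° from the x-axis; with |CH| = 27.3, H = (3.8823, -6.7839). Then |WH| = |H − W| = 7.8162.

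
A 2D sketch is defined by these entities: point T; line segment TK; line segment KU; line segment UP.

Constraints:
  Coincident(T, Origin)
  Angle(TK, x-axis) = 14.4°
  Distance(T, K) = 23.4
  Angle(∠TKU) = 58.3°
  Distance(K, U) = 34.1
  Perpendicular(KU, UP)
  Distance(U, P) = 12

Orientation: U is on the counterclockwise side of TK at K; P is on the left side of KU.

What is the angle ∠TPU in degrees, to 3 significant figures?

110°

T is at the origin; TK runs at 14.4° with length 23.4, so K = 23.4·(cos 14.4°, sin 14.4°) = (22.7, 5.82). ∠TKU = 58.3°, so KU runs at 14.4° + (180° − 58.3°) = 136° from the x-axis; with |KU| = 34.1, U = K + 34.1·(cos 136°, sin 136°) = (-1.91, 29.5). KU is perpendicular to UP; with |UP| = 12.0 on the left of KU, P = U + 12.0·(-0.693, -0.721) = (-10.2, 20.8). Then cos ∠TPU = PT·PU / (|PT||PU|), giving 110°.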